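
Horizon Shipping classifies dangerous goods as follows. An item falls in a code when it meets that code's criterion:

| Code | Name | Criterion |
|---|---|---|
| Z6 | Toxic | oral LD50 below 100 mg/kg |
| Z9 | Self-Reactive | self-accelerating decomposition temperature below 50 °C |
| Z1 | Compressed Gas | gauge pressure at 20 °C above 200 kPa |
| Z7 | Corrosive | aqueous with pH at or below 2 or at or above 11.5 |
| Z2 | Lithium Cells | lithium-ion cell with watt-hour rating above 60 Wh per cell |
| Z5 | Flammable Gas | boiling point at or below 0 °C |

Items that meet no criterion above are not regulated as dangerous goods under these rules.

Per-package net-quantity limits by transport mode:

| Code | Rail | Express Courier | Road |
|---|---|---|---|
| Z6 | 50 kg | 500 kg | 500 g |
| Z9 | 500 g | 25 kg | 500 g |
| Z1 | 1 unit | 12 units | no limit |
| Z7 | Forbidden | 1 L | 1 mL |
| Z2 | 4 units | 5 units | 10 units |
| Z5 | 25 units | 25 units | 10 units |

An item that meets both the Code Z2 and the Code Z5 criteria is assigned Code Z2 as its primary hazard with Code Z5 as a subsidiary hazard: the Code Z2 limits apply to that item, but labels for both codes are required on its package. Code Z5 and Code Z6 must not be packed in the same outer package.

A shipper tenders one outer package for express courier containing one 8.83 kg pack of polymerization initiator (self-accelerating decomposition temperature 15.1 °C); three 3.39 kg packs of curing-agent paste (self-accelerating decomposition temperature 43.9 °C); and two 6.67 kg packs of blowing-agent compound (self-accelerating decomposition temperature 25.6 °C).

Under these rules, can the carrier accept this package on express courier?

With self-accelerating decomposition temperature 15.1 °C (< 50 °C), the polymerization initiator falls in Code Z9.
Self-accelerating decomposition temperature 43.9 °C meets the Code Z9 criterion (Self-Reactive), so the curing-agent paste is Code Z9.
Self-accelerating decomposition temperature 25.6 °C meets the Code Z9 criterion (Self-Reactive), so the blowing-agent compound is Code Z9.
Total Code Z9: 8.83 kg + (three 3.39 kg packs = 10.17 kg) + (two 6.67 kg packs = 13.34 kg) = 32.34 kg.
That exceeds the Code Z9 express courier limit of 25 kg.

No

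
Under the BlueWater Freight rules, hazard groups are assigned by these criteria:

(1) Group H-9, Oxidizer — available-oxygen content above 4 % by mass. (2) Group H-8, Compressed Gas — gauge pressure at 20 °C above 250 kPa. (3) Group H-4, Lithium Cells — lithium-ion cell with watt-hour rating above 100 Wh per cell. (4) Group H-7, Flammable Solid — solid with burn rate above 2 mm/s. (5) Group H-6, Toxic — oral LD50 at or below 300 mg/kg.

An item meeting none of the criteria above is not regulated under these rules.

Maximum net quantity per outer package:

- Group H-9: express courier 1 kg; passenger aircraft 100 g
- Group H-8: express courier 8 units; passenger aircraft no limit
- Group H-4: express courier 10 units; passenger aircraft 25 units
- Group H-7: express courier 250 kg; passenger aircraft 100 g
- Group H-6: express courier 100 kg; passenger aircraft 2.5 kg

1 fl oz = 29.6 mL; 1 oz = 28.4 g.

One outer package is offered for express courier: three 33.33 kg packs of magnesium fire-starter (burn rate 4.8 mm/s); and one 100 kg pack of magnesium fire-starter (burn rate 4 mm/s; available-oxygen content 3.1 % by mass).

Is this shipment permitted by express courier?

Yes

Burn rate 4.8 mm/s meets the Group H-7 criterion (Flammable Solid), so the magnesium fire-starter is Group H-7.
With burn rate 4 mm/s (> 2 mm/s), the magnesium fire-starter falls in Group H-7.
Total Group H-7: (three 33.33 kg packs = 99.99 kg) + 100 kg = 199.99 kg.
199.99 kg ≤ 250 kg (express courier limit, Group H-7) — within limit.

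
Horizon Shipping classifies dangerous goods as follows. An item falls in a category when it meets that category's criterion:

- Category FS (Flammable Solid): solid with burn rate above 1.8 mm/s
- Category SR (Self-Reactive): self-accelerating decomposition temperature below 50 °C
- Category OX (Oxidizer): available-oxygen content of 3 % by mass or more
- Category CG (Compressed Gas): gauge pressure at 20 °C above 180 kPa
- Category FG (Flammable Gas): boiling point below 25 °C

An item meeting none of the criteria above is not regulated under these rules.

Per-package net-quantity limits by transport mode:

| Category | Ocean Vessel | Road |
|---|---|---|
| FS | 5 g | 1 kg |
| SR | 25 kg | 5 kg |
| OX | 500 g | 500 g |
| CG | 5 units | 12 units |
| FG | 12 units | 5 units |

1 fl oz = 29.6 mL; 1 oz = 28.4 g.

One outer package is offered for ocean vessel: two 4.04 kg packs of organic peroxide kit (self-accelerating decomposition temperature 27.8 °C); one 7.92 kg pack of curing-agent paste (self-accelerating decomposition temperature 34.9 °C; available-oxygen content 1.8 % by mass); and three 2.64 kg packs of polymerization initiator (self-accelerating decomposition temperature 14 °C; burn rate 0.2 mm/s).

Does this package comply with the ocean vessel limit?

Yes

Organic peroxide kit: self-accelerating decomposition temperature 27.8 °C < 50 °C → Category SR (Self-Reactive).
With self-accelerating decomposition temperature 34.9 °C (< 50 °C), the curing-agent paste falls in Category SR.
Polymerization initiator: self-accelerating decomposition temperature 14 °C < 50 °C → Category SR (Self-Reactive).
Category SR net quantity: (two 4.04 kg packs = 8.08 kg) + 7.92 kg + (three 2.64 kg packs = 7.92 kg) = 23.92 kg.
23.92 kg is within the ocean vessel limit of 25 kg for Category SR.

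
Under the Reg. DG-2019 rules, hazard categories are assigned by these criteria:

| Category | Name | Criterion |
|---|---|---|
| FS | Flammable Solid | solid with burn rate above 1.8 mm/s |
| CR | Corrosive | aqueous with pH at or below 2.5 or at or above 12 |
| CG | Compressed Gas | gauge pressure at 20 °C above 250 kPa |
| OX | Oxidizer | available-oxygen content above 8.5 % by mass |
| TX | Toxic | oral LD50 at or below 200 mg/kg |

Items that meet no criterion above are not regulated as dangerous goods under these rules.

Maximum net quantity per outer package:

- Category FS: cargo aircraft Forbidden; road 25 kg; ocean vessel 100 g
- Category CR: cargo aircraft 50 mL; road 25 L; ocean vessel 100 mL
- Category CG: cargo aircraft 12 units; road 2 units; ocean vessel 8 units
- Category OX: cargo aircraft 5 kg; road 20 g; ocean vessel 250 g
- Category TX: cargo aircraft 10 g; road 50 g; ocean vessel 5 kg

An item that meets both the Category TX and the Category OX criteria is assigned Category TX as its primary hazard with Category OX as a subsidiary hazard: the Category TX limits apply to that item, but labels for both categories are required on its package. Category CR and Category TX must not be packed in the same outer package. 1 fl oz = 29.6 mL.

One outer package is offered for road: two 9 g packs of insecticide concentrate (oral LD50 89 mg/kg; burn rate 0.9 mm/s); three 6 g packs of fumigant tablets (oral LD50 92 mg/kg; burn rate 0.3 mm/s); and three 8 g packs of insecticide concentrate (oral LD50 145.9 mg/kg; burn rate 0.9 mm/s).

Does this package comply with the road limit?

Oral LD50 89 mg/kg meets the Category TX criterion (Toxic), so the insecticide concentrate is Category TX.
Fumigant tablets: oral LD50 92 mg/kg ≤ 200 mg/kg → Category TX (Toxic).
Oral LD50 145.9 mg/kg meets the Category TX criterion (Toxic), so the insecticide concentrate is Category TX.
Total Category TX: (two 9 g packs = 18 g) + (three 6 g packs = 18 g) + (three 8 g packs = 24 g) = 60 g.
60 g > 50 g (road limit, Category TX) — over the limit.

No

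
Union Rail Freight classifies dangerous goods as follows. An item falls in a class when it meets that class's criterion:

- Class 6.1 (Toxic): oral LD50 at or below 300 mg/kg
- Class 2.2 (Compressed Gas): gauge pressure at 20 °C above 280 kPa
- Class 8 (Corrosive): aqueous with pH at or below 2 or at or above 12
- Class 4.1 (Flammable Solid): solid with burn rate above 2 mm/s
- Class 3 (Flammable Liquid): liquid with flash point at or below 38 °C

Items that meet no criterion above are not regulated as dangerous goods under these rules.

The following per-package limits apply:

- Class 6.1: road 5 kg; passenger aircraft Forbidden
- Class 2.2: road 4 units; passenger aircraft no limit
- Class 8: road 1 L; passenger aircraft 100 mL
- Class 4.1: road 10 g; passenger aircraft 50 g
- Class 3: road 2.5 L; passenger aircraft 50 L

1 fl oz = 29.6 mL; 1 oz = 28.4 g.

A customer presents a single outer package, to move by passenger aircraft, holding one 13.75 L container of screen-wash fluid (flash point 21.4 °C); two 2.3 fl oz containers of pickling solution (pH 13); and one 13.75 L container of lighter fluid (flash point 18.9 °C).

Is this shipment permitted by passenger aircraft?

Screen-wash fluid: flash point 21.4 °C ≤ 38 °C → Class 3 (Flammable Liquid).
The pickling solution has pH 13, which is ≥ 12, so it is Class 8 (Corrosive).
Flash point 18.9 °C meets the Class 3 criterion (Flammable Liquid), so the lighter fluid is Class 3.
Class 8 quantity: two 2.3 fl oz containers = 136.16 mL.
136.16 mL > 100 mL (passenger aircraft limit, Class 8) — over the limit.
Total Class 3: 13.75 L + 13.75 L = 27.5 L.
27.5 L is within the passenger aircraft limit of 50 L for Class 3.

No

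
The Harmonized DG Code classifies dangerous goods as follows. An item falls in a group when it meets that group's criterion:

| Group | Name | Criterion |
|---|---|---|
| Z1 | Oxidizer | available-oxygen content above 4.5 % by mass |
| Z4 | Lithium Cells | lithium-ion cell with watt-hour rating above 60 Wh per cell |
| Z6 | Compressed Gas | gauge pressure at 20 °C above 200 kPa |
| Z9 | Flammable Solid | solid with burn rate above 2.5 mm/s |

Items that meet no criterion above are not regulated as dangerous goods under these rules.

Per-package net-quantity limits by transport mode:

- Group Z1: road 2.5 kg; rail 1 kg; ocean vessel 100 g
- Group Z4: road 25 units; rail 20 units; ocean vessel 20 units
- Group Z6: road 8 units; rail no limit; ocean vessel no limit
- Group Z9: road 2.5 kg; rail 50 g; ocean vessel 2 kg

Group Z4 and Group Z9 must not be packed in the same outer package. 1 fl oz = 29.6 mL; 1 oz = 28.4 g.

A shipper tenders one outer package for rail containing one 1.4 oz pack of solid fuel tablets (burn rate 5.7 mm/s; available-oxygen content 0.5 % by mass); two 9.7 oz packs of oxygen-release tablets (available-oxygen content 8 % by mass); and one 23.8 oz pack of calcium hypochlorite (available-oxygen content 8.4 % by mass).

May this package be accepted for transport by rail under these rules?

With burn rate 5.7 mm/s (> 2.5 mm/s), the solid fuel tablets fall in Group Z9.
Available-oxygen content 8 % by mass meets the Group Z1 criterion (Oxidizer), so the oxygen-release tablets are Group Z1.
Available-oxygen content 8.4 % by mass meets the Group Z1 criterion (Oxidizer), so the calcium hypochlorite is Group Z1.
Group Z9 quantity: one 1.4 oz pack = 39.76 g.
39.76 g ≤ 50 g (rail limit, Group Z9) — within limit.
Total Group Z1: (two 9.7 oz packs = 550.96 g) + (one 23.8 oz pack = 675.92 g) = 1226.88 g.
That exceeds the Group Z1 rail limit of 1 kg.
The segregation rule (Group Z4 with Group Z9) does not apply to Group Z9 with Group Z1.

No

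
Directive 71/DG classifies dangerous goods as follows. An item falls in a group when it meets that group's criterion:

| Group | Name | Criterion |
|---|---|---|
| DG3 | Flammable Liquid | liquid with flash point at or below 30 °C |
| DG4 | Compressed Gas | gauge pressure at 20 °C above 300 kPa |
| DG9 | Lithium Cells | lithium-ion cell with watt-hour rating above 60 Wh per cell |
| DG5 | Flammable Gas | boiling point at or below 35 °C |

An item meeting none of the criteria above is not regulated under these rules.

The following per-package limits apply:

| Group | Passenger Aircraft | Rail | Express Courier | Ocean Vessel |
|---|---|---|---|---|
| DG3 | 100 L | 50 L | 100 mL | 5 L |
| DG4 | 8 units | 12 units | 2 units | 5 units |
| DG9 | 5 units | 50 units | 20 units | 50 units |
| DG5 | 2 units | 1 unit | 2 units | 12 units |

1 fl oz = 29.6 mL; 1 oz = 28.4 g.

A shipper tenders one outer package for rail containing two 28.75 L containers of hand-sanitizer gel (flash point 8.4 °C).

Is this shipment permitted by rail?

No

With flash point 8.4 °C (≤ 30 °C), the hand-sanitizer gel falls in Group DG3.
Group DG3 quantity: two 28.75 L containers = 57.5 L.
57.5 L exceeds the rail limit of 50 L for Group DG3.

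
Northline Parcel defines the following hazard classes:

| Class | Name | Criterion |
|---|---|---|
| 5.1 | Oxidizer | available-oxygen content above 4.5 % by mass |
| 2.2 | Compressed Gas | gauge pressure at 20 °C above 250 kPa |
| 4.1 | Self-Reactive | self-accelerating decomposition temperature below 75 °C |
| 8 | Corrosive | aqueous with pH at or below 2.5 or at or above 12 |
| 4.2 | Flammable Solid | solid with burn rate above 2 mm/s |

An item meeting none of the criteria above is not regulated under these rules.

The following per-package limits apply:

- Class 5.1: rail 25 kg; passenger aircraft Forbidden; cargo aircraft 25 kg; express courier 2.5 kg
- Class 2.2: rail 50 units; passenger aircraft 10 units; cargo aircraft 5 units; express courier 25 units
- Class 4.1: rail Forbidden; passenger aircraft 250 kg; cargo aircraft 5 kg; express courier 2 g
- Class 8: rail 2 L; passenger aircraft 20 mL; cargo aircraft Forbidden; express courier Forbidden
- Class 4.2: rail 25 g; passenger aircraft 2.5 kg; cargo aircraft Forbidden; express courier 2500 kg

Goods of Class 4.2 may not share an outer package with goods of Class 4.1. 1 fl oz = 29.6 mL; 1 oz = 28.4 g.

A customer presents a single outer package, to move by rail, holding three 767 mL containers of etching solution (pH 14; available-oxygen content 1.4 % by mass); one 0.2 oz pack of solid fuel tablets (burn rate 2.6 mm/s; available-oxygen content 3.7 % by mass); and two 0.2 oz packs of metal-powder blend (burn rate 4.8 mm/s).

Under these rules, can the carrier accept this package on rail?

No

With pH 14 (≥ 12), the etching solution falls in Class 8.
With burn rate 2.6 mm/s (> 2 mm/s), the solid fuel tablets fall in Class 4.2.
Burn rate 4.8 mm/s meets the Class 4.2 criterion (Flammable Solid), so the metal-powder blend is Class 4.2.
Class 8 quantity: three 767 mL containers = 2.301 L.
2.301 L > 2 L (rail limit, Class 8) — over the limit.
Total Class 4.2: (one 0.2 oz pack = 5.68 g) + (two 0.2 oz packs = 11.36 g) = 17.04 g.
17.04 g is within the rail limit of 25 g for Class 4.2.
The segregation rule (Class 4.2 with Class 4.1) does not apply to Class 8 with Class 4.2.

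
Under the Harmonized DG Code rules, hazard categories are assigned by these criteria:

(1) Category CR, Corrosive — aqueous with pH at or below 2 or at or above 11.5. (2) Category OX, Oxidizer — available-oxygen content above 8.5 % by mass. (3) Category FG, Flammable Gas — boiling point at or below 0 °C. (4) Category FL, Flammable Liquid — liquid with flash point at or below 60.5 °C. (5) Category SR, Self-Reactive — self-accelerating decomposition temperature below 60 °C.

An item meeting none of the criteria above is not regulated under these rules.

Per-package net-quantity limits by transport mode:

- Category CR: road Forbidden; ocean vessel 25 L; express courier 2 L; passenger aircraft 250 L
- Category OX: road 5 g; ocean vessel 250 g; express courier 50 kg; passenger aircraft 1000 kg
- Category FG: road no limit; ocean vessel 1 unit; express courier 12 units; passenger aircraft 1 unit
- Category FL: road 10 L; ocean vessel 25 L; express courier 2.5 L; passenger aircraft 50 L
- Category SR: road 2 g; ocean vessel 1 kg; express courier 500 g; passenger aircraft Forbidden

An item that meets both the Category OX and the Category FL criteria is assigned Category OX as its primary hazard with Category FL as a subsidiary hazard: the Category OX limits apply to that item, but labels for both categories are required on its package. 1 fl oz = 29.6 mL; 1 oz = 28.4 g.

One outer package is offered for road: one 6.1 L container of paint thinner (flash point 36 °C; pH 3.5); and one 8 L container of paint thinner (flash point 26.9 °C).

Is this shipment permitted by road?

No

Paint thinner: flash point 36 °C ≤ 60.5 °C → Category FL (Flammable Liquid).
With flash point 26.9 °C (≤ 60.5 °C), the paint thinner falls in Category FL.
Category FL net quantity: 6.1 L + 8 L = 14.1 L.
14.1 L > 10 L (road limit, Category FL) — over the limit.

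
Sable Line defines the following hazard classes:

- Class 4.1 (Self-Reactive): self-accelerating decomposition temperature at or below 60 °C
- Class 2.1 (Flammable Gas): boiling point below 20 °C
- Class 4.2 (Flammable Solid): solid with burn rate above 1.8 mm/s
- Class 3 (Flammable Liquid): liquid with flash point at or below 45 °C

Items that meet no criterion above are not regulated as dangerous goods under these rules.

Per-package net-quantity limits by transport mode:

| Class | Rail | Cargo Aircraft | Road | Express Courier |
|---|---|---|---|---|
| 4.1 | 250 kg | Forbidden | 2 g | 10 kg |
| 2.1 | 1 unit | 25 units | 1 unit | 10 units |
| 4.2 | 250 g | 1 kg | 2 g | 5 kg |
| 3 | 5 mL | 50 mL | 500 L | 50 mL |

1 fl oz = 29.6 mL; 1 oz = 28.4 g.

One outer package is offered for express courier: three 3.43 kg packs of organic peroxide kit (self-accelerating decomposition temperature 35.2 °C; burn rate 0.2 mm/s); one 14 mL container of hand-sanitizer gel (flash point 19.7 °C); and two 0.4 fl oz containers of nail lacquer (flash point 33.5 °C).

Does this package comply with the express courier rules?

The organic peroxide kit has self-accelerating decomposition temperature 35.2 °C, which is ≤ 60 °C, so it is Class 4.1 (Self-Reactive).
With flash point 19.7 °C (≤ 45 °C), the hand-sanitizer gel falls in Class 3.
The nail lacquer has flash point 33.5 °C, which is ≤ 45 °C, so it is Class 3 (Flammable Liquid).
Total Class 3: 14 mL + (two 0.4 fl oz containers = 23.68 mL) = 37.68 mL.
That is within the Class 3 express courier limit of 50 mL.
Class 4.1 quantity: three 3.43 kg packs = 10.29 kg.
10.29 kg exceeds the express courier limit of 10 kg for Class 4.1.

No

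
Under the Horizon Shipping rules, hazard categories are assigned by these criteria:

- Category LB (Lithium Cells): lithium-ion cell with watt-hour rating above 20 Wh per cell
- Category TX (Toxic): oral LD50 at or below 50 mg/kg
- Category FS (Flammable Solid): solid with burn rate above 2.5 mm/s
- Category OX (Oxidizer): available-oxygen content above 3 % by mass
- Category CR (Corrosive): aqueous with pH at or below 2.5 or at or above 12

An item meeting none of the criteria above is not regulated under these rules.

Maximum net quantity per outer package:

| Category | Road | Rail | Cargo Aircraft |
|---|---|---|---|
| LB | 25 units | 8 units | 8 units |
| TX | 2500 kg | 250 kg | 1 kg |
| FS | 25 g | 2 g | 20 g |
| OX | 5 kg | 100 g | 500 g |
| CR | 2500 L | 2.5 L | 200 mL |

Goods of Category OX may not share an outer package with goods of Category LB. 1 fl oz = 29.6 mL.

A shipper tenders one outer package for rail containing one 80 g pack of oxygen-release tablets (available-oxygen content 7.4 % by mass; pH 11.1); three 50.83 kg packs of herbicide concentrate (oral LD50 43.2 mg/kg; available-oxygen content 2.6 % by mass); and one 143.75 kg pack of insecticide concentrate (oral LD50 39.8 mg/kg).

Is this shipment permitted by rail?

With available-oxygen content 7.4 % by mass (> 3 % by mass), the oxygen-release tablets fall in Category OX.
Oral LD50 43.2 mg/kg meets the Category TX criterion (Toxic), so the herbicide concentrate is Category TX.
With oral LD50 39.8 mg/kg (≤ 50 mg/kg), the insecticide concentrate falls in Category TX.
Total Category TX: (three 50.83 kg packs = 152.49 kg) + 143.75 kg = 296.24 kg.
296.24 kg > 250 kg (rail limit, Category TX) — over the limit.
Category OX quantity: 80 g.
80 g ≤ 100 g (rail limit, Category OX) — within limit.
The segregation rule (Category OX with Category LB) does not apply to Category TX with Category OX.

No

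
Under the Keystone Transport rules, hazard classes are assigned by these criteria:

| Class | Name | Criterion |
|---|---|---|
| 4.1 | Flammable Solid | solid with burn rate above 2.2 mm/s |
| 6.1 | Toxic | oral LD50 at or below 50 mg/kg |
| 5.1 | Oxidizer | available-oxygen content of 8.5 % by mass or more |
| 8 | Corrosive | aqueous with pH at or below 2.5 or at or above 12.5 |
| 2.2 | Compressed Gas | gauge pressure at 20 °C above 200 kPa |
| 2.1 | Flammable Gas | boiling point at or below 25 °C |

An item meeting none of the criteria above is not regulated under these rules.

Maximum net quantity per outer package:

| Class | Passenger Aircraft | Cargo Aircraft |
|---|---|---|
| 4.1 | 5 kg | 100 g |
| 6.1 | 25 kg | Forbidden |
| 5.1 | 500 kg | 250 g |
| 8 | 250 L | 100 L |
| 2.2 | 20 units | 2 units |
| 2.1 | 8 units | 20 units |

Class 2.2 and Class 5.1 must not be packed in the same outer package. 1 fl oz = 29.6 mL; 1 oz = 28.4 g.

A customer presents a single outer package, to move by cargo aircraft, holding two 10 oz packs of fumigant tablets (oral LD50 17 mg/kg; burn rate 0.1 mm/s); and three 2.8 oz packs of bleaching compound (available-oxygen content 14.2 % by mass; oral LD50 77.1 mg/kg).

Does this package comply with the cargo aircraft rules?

No

The fumigant tablets have oral LD50 17 mg/kg, which is ≤ 50 mg/kg, so they are Class 6.1 (Toxic).
With available-oxygen content 14.2 % by mass (≥ 8.5 % by mass), the bleaching compound falls in Class 5.1.
Class 6.1 quantity: two 10 oz packs = 568 g.
By cargo aircraft, Class 6.1 is Forbidden regardless of quantity.
Class 5.1 quantity: three 2.8 oz packs = 238.56 g.
238.56 g ≤ 250 g (cargo aircraft limit, Class 5.1) — within limit.
The segregation rule (Class 2.2 with Class 5.1) does not apply to Class 6.1 with Class 5.1.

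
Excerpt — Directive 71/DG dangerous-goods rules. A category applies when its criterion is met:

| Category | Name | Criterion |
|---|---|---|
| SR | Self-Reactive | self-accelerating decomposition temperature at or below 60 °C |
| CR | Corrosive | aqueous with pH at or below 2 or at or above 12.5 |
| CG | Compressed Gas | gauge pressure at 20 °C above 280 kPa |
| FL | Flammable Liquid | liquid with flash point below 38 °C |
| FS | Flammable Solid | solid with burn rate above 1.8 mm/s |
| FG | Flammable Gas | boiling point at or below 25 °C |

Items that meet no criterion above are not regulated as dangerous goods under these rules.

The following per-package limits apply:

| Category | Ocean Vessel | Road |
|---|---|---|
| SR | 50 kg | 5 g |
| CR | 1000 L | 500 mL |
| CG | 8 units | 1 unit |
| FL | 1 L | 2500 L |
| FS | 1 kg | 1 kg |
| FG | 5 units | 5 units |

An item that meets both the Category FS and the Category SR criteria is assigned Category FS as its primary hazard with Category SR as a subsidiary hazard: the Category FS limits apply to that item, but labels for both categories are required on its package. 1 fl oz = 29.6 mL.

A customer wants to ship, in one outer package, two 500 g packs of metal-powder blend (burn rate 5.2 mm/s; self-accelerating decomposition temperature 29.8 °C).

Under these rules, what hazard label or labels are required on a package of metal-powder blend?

Category FS and SR

Metal-powder blend: burn rate 5.2 mm/s > 1.8 mm/s → Category FS (Flammable Solid).
With self-accelerating decomposition temperature 29.8 °C (≤ 60 °C), the metal-powder blend falls in Category SR.
By the precedence rule Category FS is primary and Category SR is subsidiary, and that rule requires both labels on the package.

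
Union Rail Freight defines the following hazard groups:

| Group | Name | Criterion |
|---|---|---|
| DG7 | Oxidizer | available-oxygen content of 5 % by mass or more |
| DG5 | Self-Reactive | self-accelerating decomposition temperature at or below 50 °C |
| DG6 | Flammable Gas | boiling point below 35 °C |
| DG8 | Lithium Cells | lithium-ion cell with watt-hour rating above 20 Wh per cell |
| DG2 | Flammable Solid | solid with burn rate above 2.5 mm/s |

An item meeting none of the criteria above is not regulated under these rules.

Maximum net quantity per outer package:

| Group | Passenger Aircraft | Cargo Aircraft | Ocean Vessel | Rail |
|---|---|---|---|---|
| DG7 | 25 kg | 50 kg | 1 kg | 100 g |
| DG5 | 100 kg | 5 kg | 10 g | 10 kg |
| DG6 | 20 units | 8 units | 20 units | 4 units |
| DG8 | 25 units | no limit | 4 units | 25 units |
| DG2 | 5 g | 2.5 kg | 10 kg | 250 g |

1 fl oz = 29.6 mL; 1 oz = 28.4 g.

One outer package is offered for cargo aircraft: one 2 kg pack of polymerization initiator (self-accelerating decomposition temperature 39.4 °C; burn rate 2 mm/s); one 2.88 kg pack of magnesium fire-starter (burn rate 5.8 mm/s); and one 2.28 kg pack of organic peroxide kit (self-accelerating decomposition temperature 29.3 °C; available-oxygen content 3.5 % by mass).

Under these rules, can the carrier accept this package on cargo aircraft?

The polymerization initiator has self-accelerating decomposition temperature 39.4 °C, which is ≤ 50 °C, so it is Group DG5 (Self-Reactive).
With burn rate 5.8 mm/s (> 2.5 mm/s), the magnesium fire-starter falls in Group DG2.
With self-accelerating decomposition temperature 29.3 °C (≤ 50 °C), the organic peroxide kit falls in Group DG5.
Group DG5 net quantity: 2 kg + 2.28 kg = 4.28 kg.
That is within the Group DG5 cargo aircraft limit of 5 kg.
Group DG2 quantity: 2.88 kg.
2.88 kg exceeds the cargo aircraft limit of 2.5 kg for Group DG2.

No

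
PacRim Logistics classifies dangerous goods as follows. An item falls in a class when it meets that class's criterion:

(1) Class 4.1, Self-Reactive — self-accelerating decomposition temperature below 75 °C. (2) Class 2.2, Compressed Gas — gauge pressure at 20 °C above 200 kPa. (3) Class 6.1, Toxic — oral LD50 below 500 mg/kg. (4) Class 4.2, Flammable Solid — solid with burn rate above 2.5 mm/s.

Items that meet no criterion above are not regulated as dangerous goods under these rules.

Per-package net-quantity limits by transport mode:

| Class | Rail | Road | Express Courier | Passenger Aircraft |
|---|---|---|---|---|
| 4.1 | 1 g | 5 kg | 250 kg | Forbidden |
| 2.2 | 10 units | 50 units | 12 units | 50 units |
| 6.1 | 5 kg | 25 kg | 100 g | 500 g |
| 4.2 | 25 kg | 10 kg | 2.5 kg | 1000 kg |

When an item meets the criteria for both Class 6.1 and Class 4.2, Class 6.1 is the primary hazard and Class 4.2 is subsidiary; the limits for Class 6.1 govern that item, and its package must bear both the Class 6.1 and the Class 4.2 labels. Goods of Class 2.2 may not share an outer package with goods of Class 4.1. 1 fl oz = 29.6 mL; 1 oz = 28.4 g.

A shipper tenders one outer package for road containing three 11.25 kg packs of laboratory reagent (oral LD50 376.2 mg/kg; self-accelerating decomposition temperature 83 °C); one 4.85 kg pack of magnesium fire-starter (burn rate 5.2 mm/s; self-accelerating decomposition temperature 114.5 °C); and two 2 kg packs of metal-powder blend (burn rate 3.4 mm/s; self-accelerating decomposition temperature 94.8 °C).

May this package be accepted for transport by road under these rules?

No

With oral LD50 376.2 mg/kg (< 500 mg/kg), the laboratory reagent falls in Class 6.1.
With burn rate 5.2 mm/s (> 2.5 mm/s), the magnesium fire-starter falls in Class 4.2.
With burn rate 3.4 mm/s (> 2.5 mm/s), the metal-powder blend falls in Class 4.2.
Total Class 4.2: 4.85 kg + (two 2 kg packs = 4 kg) = 8.85 kg.
That is within the Class 4.2 road limit of 10 kg.
Class 6.1 quantity: three 11.25 kg packs = 33.75 kg.
That exceeds the Class 6.1 road limit of 25 kg.
The segregation rule (Class 2.2 with Class 4.1) does not apply to Class 4.2 with Class 6.1.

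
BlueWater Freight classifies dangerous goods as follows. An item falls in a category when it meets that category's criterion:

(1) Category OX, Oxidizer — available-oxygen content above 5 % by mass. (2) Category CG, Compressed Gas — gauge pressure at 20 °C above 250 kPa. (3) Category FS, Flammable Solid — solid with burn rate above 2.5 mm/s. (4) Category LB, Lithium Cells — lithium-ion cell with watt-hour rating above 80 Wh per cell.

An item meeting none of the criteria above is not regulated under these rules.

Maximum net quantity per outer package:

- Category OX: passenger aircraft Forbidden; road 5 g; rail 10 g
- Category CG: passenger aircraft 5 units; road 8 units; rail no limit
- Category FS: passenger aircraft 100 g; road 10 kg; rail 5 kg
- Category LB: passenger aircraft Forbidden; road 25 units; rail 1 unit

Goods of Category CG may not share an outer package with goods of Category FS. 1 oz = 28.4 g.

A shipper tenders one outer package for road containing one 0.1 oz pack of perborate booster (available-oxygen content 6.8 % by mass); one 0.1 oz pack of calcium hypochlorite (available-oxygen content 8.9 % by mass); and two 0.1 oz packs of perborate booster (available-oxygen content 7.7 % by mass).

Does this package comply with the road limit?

No

The perborate booster has available-oxygen content 6.8 % by mass, which is > 5 % by mass, so it is Category OX (Oxidizer).
Calcium hypochlorite: available-oxygen content 8.9 % by mass > 5 % by mass → Category OX (Oxidizer).
With available-oxygen content 7.7 % by mass (> 5 % by mass), the perborate booster falls in Category OX.
Category OX net quantity: (one 0.1 oz pack = 2.84 g) + (one 0.1 oz pack = 2.84 g) + (two 0.1 oz packs = 5.68 g) = 11.36 g.
11.36 g > 5 g (road limit, Category OX) — over the limit.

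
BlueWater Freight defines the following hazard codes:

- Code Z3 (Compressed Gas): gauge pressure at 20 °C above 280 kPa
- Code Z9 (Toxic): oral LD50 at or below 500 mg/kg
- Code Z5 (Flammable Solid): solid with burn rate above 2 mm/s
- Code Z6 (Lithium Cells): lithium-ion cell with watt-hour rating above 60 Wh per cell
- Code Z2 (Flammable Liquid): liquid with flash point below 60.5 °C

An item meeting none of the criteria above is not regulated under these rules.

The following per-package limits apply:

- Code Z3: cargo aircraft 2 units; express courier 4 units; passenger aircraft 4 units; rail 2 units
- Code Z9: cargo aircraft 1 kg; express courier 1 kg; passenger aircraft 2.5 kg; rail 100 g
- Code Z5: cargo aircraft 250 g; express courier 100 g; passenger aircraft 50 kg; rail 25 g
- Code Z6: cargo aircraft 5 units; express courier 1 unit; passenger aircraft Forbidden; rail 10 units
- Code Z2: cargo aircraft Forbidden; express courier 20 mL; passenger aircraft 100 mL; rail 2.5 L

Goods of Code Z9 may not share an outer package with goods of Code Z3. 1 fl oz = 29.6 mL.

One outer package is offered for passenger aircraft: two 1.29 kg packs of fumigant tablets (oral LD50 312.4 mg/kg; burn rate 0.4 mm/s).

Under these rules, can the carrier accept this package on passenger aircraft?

With oral LD50 312.4 mg/kg (≤ 500 mg/kg), the fumigant tablets fall in Code Z9.
Code Z9 quantity: two 1.29 kg packs = 2.58 kg.
That exceeds the Code Z9 passenger aircraft limit of 2.5 kg.

No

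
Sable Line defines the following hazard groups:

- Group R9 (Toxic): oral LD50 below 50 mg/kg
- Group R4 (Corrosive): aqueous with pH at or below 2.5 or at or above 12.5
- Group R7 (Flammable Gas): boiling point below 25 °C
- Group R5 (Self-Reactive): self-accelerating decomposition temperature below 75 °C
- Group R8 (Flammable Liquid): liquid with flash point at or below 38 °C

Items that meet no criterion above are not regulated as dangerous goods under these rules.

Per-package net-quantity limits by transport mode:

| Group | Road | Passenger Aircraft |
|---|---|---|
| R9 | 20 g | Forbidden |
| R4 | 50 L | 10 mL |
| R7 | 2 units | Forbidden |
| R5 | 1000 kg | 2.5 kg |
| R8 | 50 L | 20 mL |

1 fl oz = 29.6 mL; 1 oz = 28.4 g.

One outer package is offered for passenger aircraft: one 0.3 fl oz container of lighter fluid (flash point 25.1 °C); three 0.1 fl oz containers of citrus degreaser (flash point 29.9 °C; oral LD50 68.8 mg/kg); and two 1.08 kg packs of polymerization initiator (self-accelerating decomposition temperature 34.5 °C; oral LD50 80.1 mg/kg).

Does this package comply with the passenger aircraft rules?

Yes

With flash point 25.1 °C (≤ 38 °C), the lighter fluid falls in Group R8.
Flash point 29.9 °C meets the Group R8 criterion (Flammable Liquid), so the citrus degreaser is Group R8.
Self-accelerating decomposition temperature 34.5 °C meets the Group R5 criterion (Self-Reactive), so the polymerization initiator is Group R5.
Group R8 net quantity: (one 0.3 fl oz container = 8.88 mL) + (three 0.1 fl oz containers = 8.88 mL) = 17.76 mL.
17.76 mL is within the passenger aircraft limit of 20 mL for Group R8.
Group R5 quantity: two 1.08 kg packs = 2.16 kg.
That is within the Group R5 passenger aircraft limit of 2.5 kg.
Every hazard group is within its passenger aircraft limit and no segregation rule is violated.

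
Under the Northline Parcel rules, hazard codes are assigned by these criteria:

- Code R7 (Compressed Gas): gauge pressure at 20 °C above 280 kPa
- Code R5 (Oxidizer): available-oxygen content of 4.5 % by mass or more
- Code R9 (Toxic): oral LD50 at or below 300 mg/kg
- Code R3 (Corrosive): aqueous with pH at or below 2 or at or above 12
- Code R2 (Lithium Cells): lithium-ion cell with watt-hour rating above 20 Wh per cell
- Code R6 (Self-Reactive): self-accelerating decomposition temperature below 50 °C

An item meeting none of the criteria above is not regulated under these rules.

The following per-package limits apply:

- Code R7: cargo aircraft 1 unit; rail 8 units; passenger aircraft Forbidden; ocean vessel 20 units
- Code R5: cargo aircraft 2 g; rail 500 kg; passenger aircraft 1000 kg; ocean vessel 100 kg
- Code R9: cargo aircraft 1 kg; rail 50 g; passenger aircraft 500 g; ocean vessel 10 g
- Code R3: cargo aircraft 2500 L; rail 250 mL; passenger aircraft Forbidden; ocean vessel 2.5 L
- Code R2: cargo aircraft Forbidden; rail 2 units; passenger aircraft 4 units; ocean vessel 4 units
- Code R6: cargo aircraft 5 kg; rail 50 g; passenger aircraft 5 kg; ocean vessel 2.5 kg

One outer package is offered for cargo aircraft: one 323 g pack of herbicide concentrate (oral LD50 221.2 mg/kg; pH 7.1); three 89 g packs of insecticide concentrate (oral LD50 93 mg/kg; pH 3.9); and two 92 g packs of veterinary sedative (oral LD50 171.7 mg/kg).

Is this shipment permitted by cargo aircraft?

Oral LD50 221.2 mg/kg meets the Code R9 criterion (Toxic), so the herbicide concentrate is Code R9.
Oral LD50 93 mg/kg meets the Code R9 criterion (Toxic), so the insecticide concentrate is Code R9.
Veterinary sedative: oral LD50 171.7 mg/kg ≤ 300 mg/kg → Code R9 (Toxic).
Total Code R9: 323 g + (three 89 g packs = 267 g) + (two 92 g packs = 184 g) = 774 g.
774 g is within the cargo aircraft limit of 1 kg for Code R9.

Yes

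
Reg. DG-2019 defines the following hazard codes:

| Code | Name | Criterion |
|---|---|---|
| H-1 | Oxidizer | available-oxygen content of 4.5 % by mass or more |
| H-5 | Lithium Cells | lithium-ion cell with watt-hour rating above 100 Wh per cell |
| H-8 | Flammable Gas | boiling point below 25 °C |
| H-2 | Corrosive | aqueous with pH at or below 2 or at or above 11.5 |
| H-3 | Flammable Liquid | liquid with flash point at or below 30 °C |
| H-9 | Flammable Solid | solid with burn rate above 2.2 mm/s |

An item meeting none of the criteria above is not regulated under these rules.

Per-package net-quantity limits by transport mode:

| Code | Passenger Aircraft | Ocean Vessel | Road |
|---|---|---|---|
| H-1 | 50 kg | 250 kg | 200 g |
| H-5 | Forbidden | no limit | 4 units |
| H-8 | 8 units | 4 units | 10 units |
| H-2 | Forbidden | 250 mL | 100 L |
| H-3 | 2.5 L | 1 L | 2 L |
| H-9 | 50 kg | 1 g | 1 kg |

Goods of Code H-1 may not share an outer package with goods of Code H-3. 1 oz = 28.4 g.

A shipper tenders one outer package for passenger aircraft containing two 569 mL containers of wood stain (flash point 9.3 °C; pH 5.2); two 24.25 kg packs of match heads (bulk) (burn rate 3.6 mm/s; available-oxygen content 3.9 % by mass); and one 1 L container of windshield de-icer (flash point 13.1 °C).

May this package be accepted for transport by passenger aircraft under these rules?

The wood stain has flash point 9.3 °C, which is ≤ 30 °C, so it is Code H-3 (Flammable Liquid).
With burn rate 3.6 mm/s (> 2.2 mm/s), the match heads (bulk) fall in Code H-9.
With flash point 13.1 °C (≤ 30 °C), the windshield de-icer falls in Code H-3.
Code H-3 net quantity: (two 569 mL containers = 1.138 L) + 1 L = 2.138 L.
2.138 L is within the passenger aircraft limit of 2.5 L for Code H-3.
Code H-9 quantity: two 24.25 kg packs = 48.5 kg.
48.5 kg is within the passenger aircraft limit of 50 kg for Code H-9.
The segregation rule (Code H-1 with Code H-3) does not apply to Code H-3 with Code H-9.
Every hazard code is within its passenger aircraft limit and no segregation rule is violated.

Yes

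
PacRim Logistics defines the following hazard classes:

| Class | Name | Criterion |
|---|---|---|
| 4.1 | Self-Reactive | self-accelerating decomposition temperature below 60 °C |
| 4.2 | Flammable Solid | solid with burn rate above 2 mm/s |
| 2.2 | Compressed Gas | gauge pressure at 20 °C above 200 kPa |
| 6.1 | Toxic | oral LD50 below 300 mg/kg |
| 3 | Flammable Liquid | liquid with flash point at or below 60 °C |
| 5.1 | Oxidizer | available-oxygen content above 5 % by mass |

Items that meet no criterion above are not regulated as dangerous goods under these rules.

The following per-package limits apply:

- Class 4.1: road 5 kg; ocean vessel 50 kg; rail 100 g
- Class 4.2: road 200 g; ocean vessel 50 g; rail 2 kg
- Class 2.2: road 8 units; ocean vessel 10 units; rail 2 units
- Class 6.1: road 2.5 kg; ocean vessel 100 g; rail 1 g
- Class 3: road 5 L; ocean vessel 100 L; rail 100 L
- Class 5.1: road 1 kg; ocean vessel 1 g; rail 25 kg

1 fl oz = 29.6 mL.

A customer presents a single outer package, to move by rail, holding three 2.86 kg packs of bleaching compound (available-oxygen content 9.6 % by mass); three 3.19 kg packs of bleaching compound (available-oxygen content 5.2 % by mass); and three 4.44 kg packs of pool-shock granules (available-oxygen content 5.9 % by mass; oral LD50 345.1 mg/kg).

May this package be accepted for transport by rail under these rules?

The bleaching compound has available-oxygen content 9.6 % by mass, which is > 5 % by mass, so it is Class 5.1 (Oxidizer).
The bleaching compound has available-oxygen content 5.2 % by mass, which is > 5 % by mass, so it is Class 5.1 (Oxidizer).
Pool-shock granules: available-oxygen content 5.9 % by mass > 5 % by mass → Class 5.1 (Oxidizer).
Class 5.1 net quantity: (three 2.86 kg packs = 8.58 kg) + (three 3.19 kg packs = 9.57 kg) + (three 4.44 kg packs = 13.32 kg) = 31.47 kg.
That exceeds the Class 5.1 rail limit of 25 kg.

No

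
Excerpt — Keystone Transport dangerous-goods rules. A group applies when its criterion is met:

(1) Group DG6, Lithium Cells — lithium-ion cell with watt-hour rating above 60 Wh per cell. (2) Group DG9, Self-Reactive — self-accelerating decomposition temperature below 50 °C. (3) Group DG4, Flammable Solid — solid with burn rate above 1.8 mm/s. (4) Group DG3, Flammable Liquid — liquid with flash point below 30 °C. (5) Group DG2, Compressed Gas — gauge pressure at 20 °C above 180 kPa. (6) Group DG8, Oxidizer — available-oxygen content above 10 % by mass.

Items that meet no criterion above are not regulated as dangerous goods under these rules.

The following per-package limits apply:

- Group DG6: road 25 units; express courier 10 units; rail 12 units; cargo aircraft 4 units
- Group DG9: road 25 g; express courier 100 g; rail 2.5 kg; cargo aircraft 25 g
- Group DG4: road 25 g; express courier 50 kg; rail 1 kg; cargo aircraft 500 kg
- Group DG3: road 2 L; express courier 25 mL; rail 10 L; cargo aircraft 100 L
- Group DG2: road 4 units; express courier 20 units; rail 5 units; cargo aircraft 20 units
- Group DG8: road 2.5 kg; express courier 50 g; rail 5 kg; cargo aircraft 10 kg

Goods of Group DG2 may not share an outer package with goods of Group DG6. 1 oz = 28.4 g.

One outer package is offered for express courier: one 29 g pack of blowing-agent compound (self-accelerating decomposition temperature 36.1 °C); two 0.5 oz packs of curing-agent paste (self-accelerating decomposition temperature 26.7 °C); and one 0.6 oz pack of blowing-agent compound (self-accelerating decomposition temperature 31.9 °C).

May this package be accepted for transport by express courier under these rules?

Blowing-agent compound: self-accelerating decomposition temperature 36.1 °C < 50 °C → Group DG9 (Self-Reactive).
Curing-agent paste: self-accelerating decomposition temperature 26.7 °C < 50 °C → Group DG9 (Self-Reactive).
Self-accelerating decomposition temperature 31.9 °C meets the Group DG9 criterion (Self-Reactive), so the blowing-agent compound is Group DG9.
Total Group DG9: 29 g + (two 0.5 oz packs = 28.4 g) + (one 0.6 oz pack = 17.04 g) = 74.44 g.
74.44 g ≤ 100 g (express courier limit, Group DG9) — within limit.

Yes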